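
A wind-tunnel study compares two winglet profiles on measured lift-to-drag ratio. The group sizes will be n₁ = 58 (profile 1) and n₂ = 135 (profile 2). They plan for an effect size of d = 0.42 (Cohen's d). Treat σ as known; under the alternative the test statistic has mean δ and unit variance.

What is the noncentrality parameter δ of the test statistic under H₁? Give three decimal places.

δ = d / √(1/n₁ + 1/n₂) = 0.42 / √(1/58 + 1/135) = 2.6752

δ ≈ 2.675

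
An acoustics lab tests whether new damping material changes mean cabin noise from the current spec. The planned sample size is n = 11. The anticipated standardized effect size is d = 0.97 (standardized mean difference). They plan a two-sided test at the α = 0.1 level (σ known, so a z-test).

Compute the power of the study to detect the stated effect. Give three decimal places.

Power ≈ 0.942

Noncentrality parameter: δ = d·√n = 0.97 × √11 = 3.2171
Two-sided α = 0.1 → critical value z_{0.05} = 1.645.
Power = Φ(δ − 1.645) + Φ(−δ − 1.645) = Φ(1.572) + Φ(-4.862) = 0.9421 + 0.0000 = 0.9421.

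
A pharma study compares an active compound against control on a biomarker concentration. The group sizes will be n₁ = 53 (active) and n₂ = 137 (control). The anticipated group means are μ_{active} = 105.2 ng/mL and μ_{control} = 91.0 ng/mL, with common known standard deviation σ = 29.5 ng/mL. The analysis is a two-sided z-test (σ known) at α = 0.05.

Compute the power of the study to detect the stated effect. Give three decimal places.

Standardized effect: d = |μ_{active} − μ_{control}| / σ = |105.2 − 91.0| / 29.5 = 0.4814
Noncentrality parameter: δ = d / √(1/n₁ + 1/n₂) = 0.4814 / √(1/53 + 1/137) = 2.9757
Critical value for a two-sided test at α = 0.05: z_{α/2} = 1.960.
Power = Φ(δ − 1.960) + Φ(−δ − 1.960) = Φ(1.016) + Φ(-4.936) = 0.8451 + 0.0000 = 0.8451.

Power ≈ 0.845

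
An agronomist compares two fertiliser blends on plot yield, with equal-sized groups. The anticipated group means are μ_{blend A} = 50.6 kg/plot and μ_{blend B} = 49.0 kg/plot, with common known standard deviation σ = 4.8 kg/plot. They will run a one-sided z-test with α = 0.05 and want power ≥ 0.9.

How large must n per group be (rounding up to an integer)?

Standardized effect: d = |μ_{blend A} − μ_{blend B}| / σ = |50.6 − 49.0| / 4.8 = 0.3333
For power 0.9 need Φ(δ − z_{0.05}) = 0.9, so δ = z_{0.05} + z_{0.10} = 1.645 + 1.282 = 2.926.
δ = d·√(n/2) ⇒ n = 2(δ/d)² = 2 × (2.926 / 0.3333)² = 154.15.
Round up to the next whole unit.

n = 155 per group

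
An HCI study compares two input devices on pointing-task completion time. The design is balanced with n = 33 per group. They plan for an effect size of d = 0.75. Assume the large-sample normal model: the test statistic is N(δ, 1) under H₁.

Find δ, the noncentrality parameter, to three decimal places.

δ = d·√(n/2) = 0.75 × √(33/2) = 3.0465

δ ≈ 3.047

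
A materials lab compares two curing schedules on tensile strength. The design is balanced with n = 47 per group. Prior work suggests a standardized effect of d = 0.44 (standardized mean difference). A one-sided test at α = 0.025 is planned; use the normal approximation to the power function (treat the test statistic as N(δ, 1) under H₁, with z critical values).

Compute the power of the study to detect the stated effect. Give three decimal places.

Power ≈ 0.569

Noncentrality parameter: δ = d·√(n/2) = 0.44 × √(47/2) = 2.1330
Critical value for a one-sided test at α = 0.025: z_α = 1.960.
Power = Φ(δ − 1.960) = Φ(0.173) = 0.5687.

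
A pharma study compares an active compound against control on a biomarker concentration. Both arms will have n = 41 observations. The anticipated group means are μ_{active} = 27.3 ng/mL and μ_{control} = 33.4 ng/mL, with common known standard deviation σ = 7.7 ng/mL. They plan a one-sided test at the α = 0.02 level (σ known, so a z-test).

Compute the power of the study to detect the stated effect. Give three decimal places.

Power ≈ 0.937

Standardized effect: d = |μ_{active} − μ_{control}| / σ = |27.3 − 33.4| / 7.7 = 0.7922
Noncentrality parameter: δ = d·√(n/2) = 0.7922 × √(41/2) = 3.5869
Critical value for a one-sided test at α = 0.02: z_α = 2.054.
Power = P(Z > 2.054 − δ) = Φ(1.533) = 0.9374.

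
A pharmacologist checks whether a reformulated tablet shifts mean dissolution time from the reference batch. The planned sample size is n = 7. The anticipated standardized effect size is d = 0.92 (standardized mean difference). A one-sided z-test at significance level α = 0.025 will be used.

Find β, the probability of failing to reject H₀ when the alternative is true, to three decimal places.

Noncentrality parameter: δ = d·√n = 0.92 × √7 = 2.4341
Critical value for a one-sided test at α = 0.025: z_α = 1.960.
Power = Φ(δ − 1.960) = Φ(0.474) = 0.6823.
Type II error: β = 1 − power = 1 − 0.6823 = 0.3177.

β ≈ 0.318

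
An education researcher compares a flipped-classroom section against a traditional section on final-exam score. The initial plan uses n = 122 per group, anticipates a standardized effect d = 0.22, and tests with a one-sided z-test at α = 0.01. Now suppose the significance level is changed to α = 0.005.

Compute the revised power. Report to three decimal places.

δ = d·√(n/2) = 0.22 × √(122/2) = 1.7183 (unchanged). New critical value: z_{0.005} = 2.576.
Revised power = P(Z > 2.576 − δ) = Φ(-0.858) = 0.1956.

Power ≈ 0.196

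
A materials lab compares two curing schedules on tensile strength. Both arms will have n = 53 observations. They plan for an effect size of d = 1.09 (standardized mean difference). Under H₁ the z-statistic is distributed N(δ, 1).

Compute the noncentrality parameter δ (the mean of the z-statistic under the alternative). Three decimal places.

δ = d·√(n/2) = 1.09 × √(53/2) = 5.6111

δ ≈ 5.611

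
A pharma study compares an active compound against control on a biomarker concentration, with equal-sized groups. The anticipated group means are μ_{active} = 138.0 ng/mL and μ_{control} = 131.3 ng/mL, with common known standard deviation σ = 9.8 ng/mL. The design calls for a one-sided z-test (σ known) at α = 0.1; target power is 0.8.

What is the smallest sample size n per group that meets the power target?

n = 20 per group

Standardized effect: d = |μ_{active} − μ_{control}| / σ = |138.0 − 131.3| / 9.8 = 0.6837
For power 0.8 need Φ(δ − z_{0.1}) = 0.8, so δ = z_{0.1} + z_{0.20} = 1.282 + 0.842 = 2.123.
δ = d·√(n/2) ⇒ n = 2(δ/d)² = 2 × (2.123 / 0.6837)² = 19.29.
Round up to the next whole unit.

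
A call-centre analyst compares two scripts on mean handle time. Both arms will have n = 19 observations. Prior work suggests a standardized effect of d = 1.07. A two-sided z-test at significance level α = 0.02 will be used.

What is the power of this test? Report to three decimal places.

Power ≈ 0.834

Noncentrality parameter: λ = d·√(n/2) = 1.07 × √(19/2) = 3.2980
Critical value for a two-sided test at α = 0.02: z_{α/2} = 2.326.
Power = Φ(λ − 2.326) + Φ(−λ − 2.326) = Φ(0.972) + Φ(-5.624) = 0.8344 + 0.0000 = 0.8344.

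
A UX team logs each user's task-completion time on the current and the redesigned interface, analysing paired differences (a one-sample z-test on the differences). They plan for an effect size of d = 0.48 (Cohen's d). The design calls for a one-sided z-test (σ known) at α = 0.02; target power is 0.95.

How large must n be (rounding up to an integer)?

For power 0.95 need Φ(δ − z_{0.02}) = 0.95, so δ = z_{0.02} + z_{0.05} = 2.054 + 1.645 = 3.699.
δ = d·√n ⇒ n = (δ/d)² = (3.699 / 0.48)² = 59.37.
Round up to the next whole unit.

n = 60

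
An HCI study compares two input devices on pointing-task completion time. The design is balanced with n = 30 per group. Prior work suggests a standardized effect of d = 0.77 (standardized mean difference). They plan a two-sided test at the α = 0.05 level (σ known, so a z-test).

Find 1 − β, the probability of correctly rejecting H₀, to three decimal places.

Power ≈ 0.847

Noncentrality parameter: δ = d·√(n/2) = 0.77 × √(30/2) = 2.9822
Two-sided α = 0.05 → critical value z_{0.025} = 1.960.
Power = Φ(δ − 1.960) + Φ(−δ − 1.960) = Φ(1.022) + Φ(-4.942) = 0.8467 + 0.0000 = 0.8467.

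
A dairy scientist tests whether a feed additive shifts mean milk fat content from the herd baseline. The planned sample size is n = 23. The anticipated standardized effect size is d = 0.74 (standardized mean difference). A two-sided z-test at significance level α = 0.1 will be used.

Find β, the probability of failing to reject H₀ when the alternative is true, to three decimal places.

β ≈ 0.028

Noncentrality parameter: δ = d·√n = 0.74 × √23 = 3.5489
Two-sided α = 0.1 → critical value z_{0.05} = 1.645.
Power = Φ(δ − 1.645) + Φ(−δ − 1.645) = Φ(1.904) + Φ(-5.194) = 0.9715 + 0.0000 = 0.9715.
Type II error: β = 1 − power = 1 − 0.9715 = 0.0285.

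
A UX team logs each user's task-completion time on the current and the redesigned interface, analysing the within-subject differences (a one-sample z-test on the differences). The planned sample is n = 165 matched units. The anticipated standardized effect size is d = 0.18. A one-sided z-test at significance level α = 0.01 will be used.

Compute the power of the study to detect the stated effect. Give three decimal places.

Power ≈ 0.494

Noncentrality parameter: δ = d·√n = 0.18 × √165 = 2.3121
Critical value for a one-sided test at α = 0.01: z_α = 2.326.
Power = Φ(δ − 2.326) = Φ(-0.014) = 0.4943.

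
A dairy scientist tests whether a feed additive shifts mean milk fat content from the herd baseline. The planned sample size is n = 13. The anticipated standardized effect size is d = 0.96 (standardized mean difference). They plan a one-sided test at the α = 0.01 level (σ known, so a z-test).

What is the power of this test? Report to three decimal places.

Noncentrality parameter: δ = d·√n = 0.96 × √13 = 3.4613
Critical value for a one-sided test at α = 0.01: z_α = 2.326.
Power = P(Z > 2.326 − δ) = Φ(1.135) = 0.8718.

Power ≈ 0.872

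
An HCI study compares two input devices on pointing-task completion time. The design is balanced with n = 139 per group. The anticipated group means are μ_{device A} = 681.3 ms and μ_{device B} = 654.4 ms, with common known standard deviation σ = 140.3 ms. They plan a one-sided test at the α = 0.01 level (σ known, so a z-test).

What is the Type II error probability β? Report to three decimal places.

β ≈ 0.767

Standardized effect: d = |μ_{device A} − μ_{device B}| / σ = |681.3 − 654.4| / 140.3 = 0.1917
Noncentrality parameter: δ = d·√(n/2) = 0.1917 × √(139/2) = 1.5984
One-sided α = 0.01 → critical value z_{0.01} = 2.326.
Power = Φ(δ − 2.326) = Φ(-0.728) = 0.2333.
Type II error: β = 1 − power = 1 − 0.2333 = 0.7667.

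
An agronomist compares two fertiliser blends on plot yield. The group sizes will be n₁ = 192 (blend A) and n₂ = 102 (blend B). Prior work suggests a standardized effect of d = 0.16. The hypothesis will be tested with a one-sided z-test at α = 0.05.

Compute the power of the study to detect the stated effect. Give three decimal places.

Noncentrality parameter: δ = d / √(1/n₁ + 1/n₂) = 0.16 / √(1/192 + 1/102) = 1.3059
Critical value for a one-sided test at α = 0.05: z_α = 1.645.
Power = Φ(δ − 1.645) = Φ(-0.339) = 0.3673.

Power ≈ 0.367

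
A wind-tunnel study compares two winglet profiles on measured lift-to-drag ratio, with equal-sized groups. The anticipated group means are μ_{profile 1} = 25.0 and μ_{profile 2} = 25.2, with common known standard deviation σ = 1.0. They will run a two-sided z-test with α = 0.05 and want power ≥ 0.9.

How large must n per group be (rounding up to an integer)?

n = 526 per group

Standardized effect: d = |μ_{profile 1} − μ_{profile 2}| / σ = |25.0 − 25.2| / 1.0 = 0.2000
Set Φ(δ − 1.960) = 0.9; then δ − 1.960 = Φ⁻¹(0.9) = 1.282, giving δ = 3.242.
(For δ > 0 the lower-tail rejection region contributes negligibly to power, so the one-term inversion is standard.)
δ = d·√(n/2) ⇒ n = 2(δ/d)² = 2 × (3.242 / 0.2000)² = 525.37.
Rounding up, n = 526 per group.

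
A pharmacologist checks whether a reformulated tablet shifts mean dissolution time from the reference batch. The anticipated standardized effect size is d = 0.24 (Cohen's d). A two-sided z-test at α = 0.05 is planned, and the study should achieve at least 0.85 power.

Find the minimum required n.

For power 0.85 need Φ(δ − z_{0.025}) = 0.85, so δ = z_{0.025} + z_{0.15} = 1.960 + 1.036 = 2.996.
(Ignoring the negligible lower-tail rejection probability gives the usual closed-form inversion.)
δ = d·√n ⇒ n = (δ/d)² = (2.996 / 0.24)² = 155.87.
Round up to the next whole unit.

n = 156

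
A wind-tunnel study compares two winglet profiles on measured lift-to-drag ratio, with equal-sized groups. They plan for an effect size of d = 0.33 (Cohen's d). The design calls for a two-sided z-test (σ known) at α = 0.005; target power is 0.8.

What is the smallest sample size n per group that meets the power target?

Set Φ(δ − 2.807) = 0.8; then δ − 2.807 = Φ⁻¹(0.8) = 0.842, giving δ = 3.649.
(For δ > 0 the lower-tail rejection region contributes negligibly to power, so the one-term inversion is standard.)
δ = d·√(n/2) ⇒ n = 2(δ/d)² = 2 × (3.649 / 0.33)² = 244.49.
Rounding up, n = 245 per group.

n = 245 per group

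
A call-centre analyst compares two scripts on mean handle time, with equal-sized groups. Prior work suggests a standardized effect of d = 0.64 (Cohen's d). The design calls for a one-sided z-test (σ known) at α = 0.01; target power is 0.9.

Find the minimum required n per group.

n = 64 per group

For power 0.9 need Φ(δ − z_{0.01}) = 0.9, so δ = z_{0.01} + z_{0.10} = 2.326 + 1.282 = 3.608.
δ = d·√(n/2) ⇒ n = 2(δ/d)² = 2 × (3.608 / 0.64)² = 63.56.
Rounding up, n = 64 per group.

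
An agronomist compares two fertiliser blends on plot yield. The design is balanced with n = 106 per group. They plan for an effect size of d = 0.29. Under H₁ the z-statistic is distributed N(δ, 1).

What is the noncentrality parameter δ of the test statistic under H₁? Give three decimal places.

The noncentrality parameter scales effect size by the design's sample-size factor: δ = d·√(n/2) = 0.29 × √(106/2) = 2.1112

δ ≈ 2.111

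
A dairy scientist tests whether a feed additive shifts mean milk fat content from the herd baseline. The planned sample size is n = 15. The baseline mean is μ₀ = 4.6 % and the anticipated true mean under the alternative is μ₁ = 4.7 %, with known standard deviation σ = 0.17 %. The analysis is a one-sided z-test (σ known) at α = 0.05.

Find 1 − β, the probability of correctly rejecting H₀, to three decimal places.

Standardized effect: d = |μ₁ − μ₀| / σ = |4.7 − 4.6| / 0.17 = 0.5882
Noncentrality parameter: δ = d·√n = 0.5882 × √15 = 2.2782
One-sided α = 0.05 → critical value z_{0.05} = 1.645.
Power = Φ(δ − 1.645) = Φ(0.633) = 0.7368.

Power ≈ 0.737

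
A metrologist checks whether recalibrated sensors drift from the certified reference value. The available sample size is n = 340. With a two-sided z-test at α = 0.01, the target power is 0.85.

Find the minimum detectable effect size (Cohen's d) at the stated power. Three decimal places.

Need Φ(δ − 2.576) = 0.85, so δ = 2.576 + 1.036 = 3.612.
(Lower-tail contribution to power is negligible for δ > 0.)
δ = d·√n ⇒ d = δ/√n = 3.612/√340 = 0.1959.

d ≈ 0.196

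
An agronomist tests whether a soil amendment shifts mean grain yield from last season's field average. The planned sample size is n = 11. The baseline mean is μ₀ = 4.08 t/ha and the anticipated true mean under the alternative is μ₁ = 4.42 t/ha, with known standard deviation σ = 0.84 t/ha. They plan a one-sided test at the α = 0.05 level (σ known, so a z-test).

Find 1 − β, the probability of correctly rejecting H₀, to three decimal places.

Standardized effect: d = |μ₁ − μ₀| / σ = |4.42 − 4.08| / 0.84 = 0.4048
Noncentrality parameter: δ = d·√n = 0.4048 × √11 = 1.3424
Critical value for a one-sided test at α = 0.05: z_α = 1.645.
Power = Φ(δ − 1.645) = Φ(-0.302) = 0.3812.

Power ≈ 0.381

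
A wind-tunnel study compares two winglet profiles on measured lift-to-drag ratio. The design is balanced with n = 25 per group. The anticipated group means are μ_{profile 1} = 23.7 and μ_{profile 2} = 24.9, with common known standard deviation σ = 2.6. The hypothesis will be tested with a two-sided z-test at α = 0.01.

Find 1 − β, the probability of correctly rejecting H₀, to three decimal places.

Power ≈ 0.173

Standardized effect: d = |μ_{profile 1} − μ_{profile 2}| / σ = |23.7 − 24.9| / 2.6 = 0.4615
Noncentrality parameter: δ = d·√(n/2) = 0.4615 × √(25/2) = 1.6318
Two-sided α = 0.01 → critical value z_{0.005} = 2.576.
Power = Φ(δ − 2.576) + Φ(−δ − 2.576) = Φ(-0.944) + Φ(-4.208) = 0.1726 + 0.0000 = 0.1726.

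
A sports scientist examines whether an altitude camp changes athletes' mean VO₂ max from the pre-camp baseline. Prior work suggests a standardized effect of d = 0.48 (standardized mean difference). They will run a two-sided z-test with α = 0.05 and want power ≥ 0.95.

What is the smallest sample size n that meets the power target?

n = 57

For power 0.95 need Φ(δ − z_{0.025}) = 0.95, so δ = z_{0.025} + z_{0.05} = 1.960 + 1.645 = 3.605.
(Ignoring the negligible lower-tail rejection probability gives the usual closed-form inversion.)
δ = d·√n ⇒ n = (δ/d)² = (3.605 / 0.48)² = 56.40.
Round up to the next whole unit.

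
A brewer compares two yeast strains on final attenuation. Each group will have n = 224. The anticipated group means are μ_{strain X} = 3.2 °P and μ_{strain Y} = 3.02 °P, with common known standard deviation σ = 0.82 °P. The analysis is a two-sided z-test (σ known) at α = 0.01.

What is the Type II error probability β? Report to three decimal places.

Standardized effect: d = |μ_{strain X} − μ_{strain Y}| / σ = |3.2 − 3.02| / 0.82 = 0.2195
Noncentrality parameter: δ = d·√(n/2) = 0.2195 × √(224/2) = 2.3231
Two-sided α = 0.01 → critical value z_{0.005} = 2.576.
Power = Φ(δ − 2.576) + Φ(−δ − 2.576) = Φ(-0.253) + Φ(-4.899) = 0.4002 + 0.0000 = 0.4002.
Type II error: β = 1 − power = 1 − 0.4002 = 0.5998.

β ≈ 0.600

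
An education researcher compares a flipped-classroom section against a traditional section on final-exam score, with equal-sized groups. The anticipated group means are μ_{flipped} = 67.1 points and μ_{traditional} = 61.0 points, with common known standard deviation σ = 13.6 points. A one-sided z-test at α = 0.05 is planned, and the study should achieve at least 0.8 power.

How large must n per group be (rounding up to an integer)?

n = 62 per group

Standardized effect: d = |μ_{flipped} − μ_{traditional}| / σ = |67.1 − 61.0| / 13.6 = 0.4485
Set Φ(δ − 1.645) = 0.8; then δ − 1.645 = Φ⁻¹(0.8) = 0.842, giving δ = 2.486.
δ = d·√(n/2) ⇒ n = 2(δ/d)² = 2 × (2.486 / 0.4485)² = 61.46.
Round up to the next whole unit.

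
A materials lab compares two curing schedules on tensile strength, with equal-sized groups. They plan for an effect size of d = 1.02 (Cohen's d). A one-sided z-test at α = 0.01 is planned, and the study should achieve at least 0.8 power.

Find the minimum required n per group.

For power 0.8 need Φ(δ − z_{0.01}) = 0.8, so δ = z_{0.01} + z_{0.20} = 2.326 + 0.842 = 3.168.
δ = d·√(n/2) ⇒ n = 2(δ/d)² = 2 × (3.168 / 1.02)² = 19.29.
Round up to the next whole unit.

n = 20 per group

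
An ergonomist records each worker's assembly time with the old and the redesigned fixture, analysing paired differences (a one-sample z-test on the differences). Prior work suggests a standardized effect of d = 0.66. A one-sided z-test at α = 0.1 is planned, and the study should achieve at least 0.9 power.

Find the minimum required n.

Set Φ(δ − 1.282) = 0.9; then δ − 1.282 = Φ⁻¹(0.9) = 1.282, giving δ = 2.563.
δ = d·√n ⇒ n = (δ/d)² = (2.563 / 0.66)² = 15.08.
Rounding up, n = 16.

n = 16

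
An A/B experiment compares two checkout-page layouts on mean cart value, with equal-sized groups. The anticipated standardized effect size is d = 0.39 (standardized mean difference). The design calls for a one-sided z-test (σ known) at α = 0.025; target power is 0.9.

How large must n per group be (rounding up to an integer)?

n = 139 per group

Set Φ(δ − 1.960) = 0.9; then δ − 1.960 = Φ⁻¹(0.9) = 1.282, giving δ = 3.242.
δ = d·√(n/2) ⇒ n = 2(δ/d)² = 2 × (3.242 / 0.39)² = 138.16.
Round up to the next whole unit.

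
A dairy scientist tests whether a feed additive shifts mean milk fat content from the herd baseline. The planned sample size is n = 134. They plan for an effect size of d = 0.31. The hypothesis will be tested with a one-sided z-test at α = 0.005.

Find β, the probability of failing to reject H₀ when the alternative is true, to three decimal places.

Noncentrality parameter: δ = d·√n = 0.31 × √134 = 3.5885
Critical value for a one-sided test at α = 0.005: z_α = 2.576.
Power = P(Z > 2.576 − δ) = Φ(1.013) = 0.8444.
Type II error: β = 1 − power = 1 − 0.8444 = 0.1556.

β ≈ 0.156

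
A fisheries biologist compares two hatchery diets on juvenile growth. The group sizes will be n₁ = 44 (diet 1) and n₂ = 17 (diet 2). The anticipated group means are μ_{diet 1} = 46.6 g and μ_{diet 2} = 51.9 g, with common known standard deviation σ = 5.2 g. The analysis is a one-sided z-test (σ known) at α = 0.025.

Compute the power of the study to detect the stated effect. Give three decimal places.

Power ≈ 0.946

Standardized effect: d = |μ_{diet 1} − μ_{diet 2}| / σ = |46.6 − 51.9| / 5.2 = 1.0192
Noncentrality parameter: δ = d / √(1/n₁ + 1/n₂) = 1.0192 / √(1/44 + 1/17) = 3.5691
Critical value for a one-sided test at α = 0.025: z_α = 1.960.
Power = P(Z > 1.960 − δ) = Φ(1.609) = 0.9462.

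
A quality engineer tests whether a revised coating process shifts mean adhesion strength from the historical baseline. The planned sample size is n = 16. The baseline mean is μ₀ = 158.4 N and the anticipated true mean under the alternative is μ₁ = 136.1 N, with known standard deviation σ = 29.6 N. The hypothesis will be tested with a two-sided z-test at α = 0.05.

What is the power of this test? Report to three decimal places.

Power ≈ 0.854

Standardized effect: d = |μ₁ − μ₀| / σ = |136.1 − 158.4| / 29.6 = 0.7534
Noncentrality parameter: δ = d·√n = 0.7534 × √16 = 3.0135
Critical value for a two-sided test at α = 0.05: z_{α/2} = 1.960.
Power = Φ(δ − 1.960) + Φ(−δ − 1.960) = Φ(1.054) + Φ(-4.973) = 0.8540 + 0.0000 = 0.8540.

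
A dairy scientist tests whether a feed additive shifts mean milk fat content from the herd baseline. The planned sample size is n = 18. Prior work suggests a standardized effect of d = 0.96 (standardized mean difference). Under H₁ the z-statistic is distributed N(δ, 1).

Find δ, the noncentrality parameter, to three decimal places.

δ ≈ 4.073

δ = d·√n = 0.96 × √18 = 4.0729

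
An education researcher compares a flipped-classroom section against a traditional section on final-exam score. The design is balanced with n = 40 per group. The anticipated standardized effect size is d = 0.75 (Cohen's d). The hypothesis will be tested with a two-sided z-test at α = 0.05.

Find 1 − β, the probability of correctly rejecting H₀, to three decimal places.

Power ≈ 0.918

Noncentrality parameter: δ = d·√(n/2) = 0.75 × √(40/2) = 3.3541
Two-sided α = 0.05 → critical value z_{0.025} = 1.960.
Power = Φ(δ − 1.960) + Φ(−δ − 1.960) = Φ(1.394) + Φ(-5.314) = 0.9184 + 0.0000 = 0.9184.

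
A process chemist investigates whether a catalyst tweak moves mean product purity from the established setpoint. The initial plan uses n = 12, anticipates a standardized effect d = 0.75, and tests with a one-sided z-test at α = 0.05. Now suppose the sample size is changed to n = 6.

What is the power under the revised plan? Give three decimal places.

Power ≈ 0.576

With n = 6: δ = d·√n = 0.75 × √6 = 1.8371. Critical value z_{0.05} = 1.645.
Revised power = Φ(δ − 1.645) = Φ(0.192) = 0.5762.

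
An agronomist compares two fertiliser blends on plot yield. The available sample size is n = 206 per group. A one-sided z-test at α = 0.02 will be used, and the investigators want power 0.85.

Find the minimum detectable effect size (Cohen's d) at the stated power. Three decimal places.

Need Φ(δ − 2.054) = 0.85, so δ = 2.054 + 1.036 = 3.090.
δ = d·√(n/2) ⇒ d = δ/√(n/2) = 3.090/√(206/2) = 0.3045.

d ≈ 0.304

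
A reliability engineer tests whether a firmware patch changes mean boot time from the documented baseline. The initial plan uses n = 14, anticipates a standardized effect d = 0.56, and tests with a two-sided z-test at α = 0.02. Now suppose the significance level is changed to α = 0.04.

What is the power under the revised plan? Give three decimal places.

δ = d·√n = 0.56 × √14 = 2.0953 (unchanged). New critical value: z_{0.02} = 2.054.
Revised power = Φ(δ − 2.054) + Φ(−δ − 2.054) = Φ(0.042) + Φ(-4.149) = 0.5166 + 0.0000 = 0.5166.

Power ≈ 0.517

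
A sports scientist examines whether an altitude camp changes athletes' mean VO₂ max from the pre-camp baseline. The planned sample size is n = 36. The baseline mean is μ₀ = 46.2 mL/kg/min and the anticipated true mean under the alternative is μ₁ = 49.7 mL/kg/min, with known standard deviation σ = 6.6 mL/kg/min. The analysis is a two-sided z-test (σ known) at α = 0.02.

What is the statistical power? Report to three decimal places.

Power ≈ 0.804

Standardized effect: d = |μ₁ − μ₀| / σ = |49.7 − 46.2| / 6.6 = 0.5303
Noncentrality parameter: δ = d·√n = 0.5303 × √36 = 3.1818
Critical value for a two-sided test at α = 0.02: z_{α/2} = 2.326.
Power = Φ(δ − 2.326) + Φ(−δ − 2.326) = Φ(0.855) + Φ(-5.508) = 0.8039 + 0.0000 = 0.8039.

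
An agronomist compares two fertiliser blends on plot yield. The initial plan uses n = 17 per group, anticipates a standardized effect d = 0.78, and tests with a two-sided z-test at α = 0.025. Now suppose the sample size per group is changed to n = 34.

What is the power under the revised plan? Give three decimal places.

With n = 34 per group: δ = d·√(n/2) = 0.78 × √(34/2) = 3.2160. Critical value z_{0.0125} = 2.241.
Revised power = Φ(δ − 2.241) + Φ(−δ − 2.241) = Φ(0.975) + Φ(-5.457) = 0.8351 + 0.0000 = 0.8351.

Power ≈ 0.835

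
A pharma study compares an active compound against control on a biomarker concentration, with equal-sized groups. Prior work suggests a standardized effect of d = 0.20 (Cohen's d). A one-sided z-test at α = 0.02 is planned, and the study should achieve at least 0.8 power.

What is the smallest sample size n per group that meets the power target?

For power 0.8 need Φ(δ − z_{0.02}) = 0.8, so δ = z_{0.02} + z_{0.20} = 2.054 + 0.842 = 2.895.
δ = d·√(n/2) ⇒ n = 2(δ/d)² = 2 × (2.895 / 0.20)² = 419.16.
Rounding up, n = 420 per group.

n = 420 per group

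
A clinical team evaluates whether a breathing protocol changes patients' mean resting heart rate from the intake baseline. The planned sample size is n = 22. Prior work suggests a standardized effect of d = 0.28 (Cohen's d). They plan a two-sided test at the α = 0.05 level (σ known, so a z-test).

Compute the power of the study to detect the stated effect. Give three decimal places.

Power ≈ 0.259

Noncentrality parameter: δ = d·√n = 0.28 × √22 = 1.3133
Critical value for a two-sided test at α = 0.05: z_{α/2} = 1.960.
Power = Φ(δ − 1.960) + Φ(−δ − 1.960) = Φ(-0.647) + Φ(-3.273) = 0.2589 + 0.0005 = 0.2595.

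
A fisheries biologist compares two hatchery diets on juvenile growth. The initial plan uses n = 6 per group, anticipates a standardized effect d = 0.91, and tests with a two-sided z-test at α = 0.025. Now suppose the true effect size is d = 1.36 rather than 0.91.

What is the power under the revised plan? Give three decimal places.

Power ≈ 0.545

With d = 1.36: δ = d·√(n/2) = 1.36 × √(6/2) = 2.3556. Critical value z_{0.0125} = 2.241.
Revised power = Φ(δ − 2.241) + Φ(−δ − 2.241) = Φ(0.114) + Φ(-4.597) = 0.5455 + 0.0000 = 0.5455.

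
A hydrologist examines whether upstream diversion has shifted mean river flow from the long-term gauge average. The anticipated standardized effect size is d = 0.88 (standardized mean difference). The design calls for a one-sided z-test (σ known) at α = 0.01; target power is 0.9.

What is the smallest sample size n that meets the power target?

For power 0.9 need Φ(δ − z_{0.01}) = 0.9, so δ = z_{0.01} + z_{0.10} = 2.326 + 1.282 = 3.608.
δ = d·√n ⇒ n = (δ/d)² = (3.608 / 0.88)² = 16.81.
Rounding up, n = 17.

n = 17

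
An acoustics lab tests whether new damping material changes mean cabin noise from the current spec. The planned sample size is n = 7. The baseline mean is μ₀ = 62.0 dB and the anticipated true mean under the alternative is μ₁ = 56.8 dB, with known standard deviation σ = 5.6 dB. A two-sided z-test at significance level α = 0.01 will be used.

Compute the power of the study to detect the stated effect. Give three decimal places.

Power ≈ 0.453

Standardized effect: d = |μ₁ − μ₀| / σ = |56.8 − 62.0| / 5.6 = 0.9286
Noncentrality parameter: δ = d·√n = 0.9286 × √7 = 2.4568
Two-sided α = 0.01 → critical value z_{0.005} = 2.576.
Power = Φ(δ − 2.576) + Φ(−δ − 2.576) = Φ(-0.119) + Φ(-5.033) = 0.4526 + 0.0000 = 0.4526.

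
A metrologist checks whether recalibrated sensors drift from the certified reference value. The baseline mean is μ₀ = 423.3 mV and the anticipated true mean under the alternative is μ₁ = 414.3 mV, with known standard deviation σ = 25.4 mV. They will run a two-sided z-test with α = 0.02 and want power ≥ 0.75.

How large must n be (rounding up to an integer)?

Standardized effect: d = |μ₁ − μ₀| / σ = |414.3 − 423.3| / 25.4 = 0.3543
For power 0.75 need Φ(δ − z_{0.01}) = 0.75, so δ = z_{0.01} + z_{0.25} = 2.326 + 0.674 = 3.001.
(For δ > 0 the lower-tail rejection region contributes negligibly to power, so the one-term inversion is standard.)
δ = d·√n ⇒ n = (δ/d)² = (3.001 / 0.3543)² = 71.72.
Round up to the next whole unit.

n = 72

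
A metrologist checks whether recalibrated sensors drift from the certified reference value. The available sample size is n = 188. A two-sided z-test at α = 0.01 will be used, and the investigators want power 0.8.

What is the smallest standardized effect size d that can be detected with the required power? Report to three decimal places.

d ≈ 0.249

Need Φ(δ − 2.576) = 0.8, so δ = 2.576 + 0.842 = 3.417.
(The second rejection-region term Φ(−δ − z_{α/2}) is negligible and dropped.)
δ = d·√n ⇒ d = δ/√n = 3.417/√188 = 0.2492.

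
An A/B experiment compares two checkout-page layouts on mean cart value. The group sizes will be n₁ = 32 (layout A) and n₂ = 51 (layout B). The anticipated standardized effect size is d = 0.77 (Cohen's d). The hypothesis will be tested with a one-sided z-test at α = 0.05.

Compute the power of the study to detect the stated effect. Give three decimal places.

Power ≈ 0.962

Noncentrality parameter: δ = d / √(1/n₁ + 1/n₂) = 0.77 / √(1/32 + 1/51) = 3.4144
One-sided α = 0.05 → critical value z_{0.05} = 1.645.
Power = P(Z > 1.645 − δ) = Φ(1.770) = 0.9616.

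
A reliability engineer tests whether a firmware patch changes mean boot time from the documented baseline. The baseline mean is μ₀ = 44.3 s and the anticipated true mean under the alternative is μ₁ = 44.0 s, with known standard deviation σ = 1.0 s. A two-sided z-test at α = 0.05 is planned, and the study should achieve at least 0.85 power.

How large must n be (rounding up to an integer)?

n = 100

Standardized effect: d = |μ₁ − μ₀| / σ = |44.0 − 44.3| / 1.0 = 0.3000
Set Φ(δ − 1.960) = 0.85; then δ − 1.960 = Φ⁻¹(0.85) = 1.036, giving δ = 2.996.
(The Φ(−δ − z_{α/2}) term is vanishingly small for δ > 0 and is dropped in the standard sample-size formula.)
δ = d·√n ⇒ n = (δ/d)² = (2.996 / 0.3000)² = 99.76.
Round up to the next whole unit.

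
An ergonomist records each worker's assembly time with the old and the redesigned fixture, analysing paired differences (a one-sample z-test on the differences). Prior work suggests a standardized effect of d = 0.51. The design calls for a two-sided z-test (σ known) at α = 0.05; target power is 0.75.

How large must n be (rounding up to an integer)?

n = 27

For power 0.75 need Φ(δ − z_{0.025}) = 0.75, so δ = z_{0.025} + z_{0.25} = 1.960 + 0.674 = 2.634.
(The Φ(−δ − z_{α/2}) term is vanishingly small for δ > 0 and is dropped in the standard sample-size formula.)
δ = d·√n ⇒ n = (δ/d)² = (2.634 / 0.51)² = 26.68.
Rounding up, n = 27.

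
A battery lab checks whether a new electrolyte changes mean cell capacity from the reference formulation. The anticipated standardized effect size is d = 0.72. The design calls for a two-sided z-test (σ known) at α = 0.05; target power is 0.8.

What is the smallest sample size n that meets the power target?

n = 16

Set Φ(δ − 1.960) = 0.8; then δ − 1.960 = Φ⁻¹(0.8) = 0.842, giving δ = 2.802.
(For δ > 0 the lower-tail rejection region contributes negligibly to power, so the one-term inversion is standard.)
δ = d·√n ⇒ n = (δ/d)² = (2.802 / 0.72)² = 15.14.
Round up to the next whole unit.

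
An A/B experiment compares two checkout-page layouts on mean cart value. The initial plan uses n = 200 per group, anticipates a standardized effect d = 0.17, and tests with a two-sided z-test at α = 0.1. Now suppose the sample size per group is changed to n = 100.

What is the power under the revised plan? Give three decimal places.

With n = 100 per group: δ = d·√(n/2) = 0.17 × √(100/2) = 1.2021. Critical value z_{0.05} = 1.645.
Revised power = Φ(δ − 1.645) + Φ(−δ − 1.645) = Φ(-0.443) + Φ(-2.847) = 0.3290 + 0.0022 = 0.3312.

Power ≈ 0.331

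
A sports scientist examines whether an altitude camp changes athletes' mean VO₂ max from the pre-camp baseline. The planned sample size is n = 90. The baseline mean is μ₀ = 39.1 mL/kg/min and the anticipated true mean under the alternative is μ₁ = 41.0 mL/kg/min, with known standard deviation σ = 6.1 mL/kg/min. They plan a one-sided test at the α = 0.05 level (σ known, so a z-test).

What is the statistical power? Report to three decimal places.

Power ≈ 0.905

Standardized effect: d = |μ₁ − μ₀| / σ = |41.0 − 39.1| / 6.1 = 0.3115
Noncentrality parameter: δ = d·√n = 0.3115 × √90 = 2.9549
One-sided α = 0.05 → critical value z_{0.05} = 1.645.
Power = Φ(δ − 1.645) = Φ(1.310) = 0.9049.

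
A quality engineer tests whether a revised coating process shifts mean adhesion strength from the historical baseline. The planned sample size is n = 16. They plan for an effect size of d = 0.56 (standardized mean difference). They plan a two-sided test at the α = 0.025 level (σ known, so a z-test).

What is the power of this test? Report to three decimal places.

Power ≈ 0.499

Noncentrality parameter: λ = d·√n = 0.56 × √16 = 2.2400
Two-sided α = 0.025 → critical value z_{0.0125} = 2.241.
Power = Φ(λ − 2.241) + Φ(−λ − 2.241) = Φ(-0.001) + Φ(-4.481) = 0.4994 + 0.0000 = 0.4994.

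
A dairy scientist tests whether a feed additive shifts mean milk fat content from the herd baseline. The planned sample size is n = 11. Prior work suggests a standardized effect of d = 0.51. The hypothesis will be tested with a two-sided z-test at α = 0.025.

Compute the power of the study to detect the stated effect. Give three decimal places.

Noncentrality parameter: δ = d·√n = 0.51 × √11 = 1.6915
Critical value for a two-sided test at α = 0.025: z_{α/2} = 2.241.
Power = Φ(δ − 2.241) + Φ(−δ − 2.241) = Φ(-0.550) + Φ(-3.933) = 0.2912 + 0.0000 = 0.2912.

Power ≈ 0.291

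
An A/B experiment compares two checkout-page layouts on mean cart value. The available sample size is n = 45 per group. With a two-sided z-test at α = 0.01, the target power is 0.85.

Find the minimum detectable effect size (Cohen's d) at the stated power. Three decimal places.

d ≈ 0.762

Need Φ(δ − 2.576) = 0.85, so δ = 2.576 + 1.036 = 3.612.
(Lower-tail contribution to power is negligible for δ > 0.)
δ = d·√(n/2) ⇒ d = δ/√(n/2) = 3.612/√(45/2) = 0.7615.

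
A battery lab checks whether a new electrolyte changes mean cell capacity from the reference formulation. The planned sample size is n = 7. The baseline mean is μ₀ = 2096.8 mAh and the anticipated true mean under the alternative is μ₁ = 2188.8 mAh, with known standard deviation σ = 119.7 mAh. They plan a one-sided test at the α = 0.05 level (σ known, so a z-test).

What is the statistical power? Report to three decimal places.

Power ≈ 0.651

Standardized effect: d = |μ₁ − μ₀| / σ = |2188.8 − 2096.8| / 119.7 = 0.7686
Noncentrality parameter: δ = d·√n = 0.7686 × √7 = 2.0335
One-sided α = 0.05 → critical value z_{0.05} = 1.645.
Power = P(Z > 1.645 − δ) = Φ(0.389) = 0.6512.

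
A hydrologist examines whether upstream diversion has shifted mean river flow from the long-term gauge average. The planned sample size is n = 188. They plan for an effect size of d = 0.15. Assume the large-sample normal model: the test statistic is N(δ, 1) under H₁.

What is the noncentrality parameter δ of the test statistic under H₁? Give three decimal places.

δ ≈ 2.057

δ = d·√n = 0.15 × √188 = 2.0567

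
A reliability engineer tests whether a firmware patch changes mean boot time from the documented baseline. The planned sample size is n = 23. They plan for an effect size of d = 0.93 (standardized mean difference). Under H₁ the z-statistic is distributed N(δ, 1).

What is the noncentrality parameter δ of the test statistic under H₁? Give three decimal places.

δ ≈ 4.460

The noncentrality parameter scales effect size by the design's sample-size factor: δ = d·√n = 0.93 × √23 = 4.4601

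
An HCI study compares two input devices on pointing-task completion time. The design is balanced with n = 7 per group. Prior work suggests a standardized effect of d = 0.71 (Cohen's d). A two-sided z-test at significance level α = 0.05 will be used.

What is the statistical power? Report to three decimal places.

Power ≈ 0.264

Noncentrality parameter: δ = d·√(n/2) = 0.71 × √(7/2) = 1.3283
Two-sided α = 0.05 → critical value z_{0.025} = 1.960.
Power = Φ(δ − 1.960) + Φ(−δ − 1.960) = Φ(-0.632) + Φ(-3.288) = 0.2638 + 0.0005 = 0.2643.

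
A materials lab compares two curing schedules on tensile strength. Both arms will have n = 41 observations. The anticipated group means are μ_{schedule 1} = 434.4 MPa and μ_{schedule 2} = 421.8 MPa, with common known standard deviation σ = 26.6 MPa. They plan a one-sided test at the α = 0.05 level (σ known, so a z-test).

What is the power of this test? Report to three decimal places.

Power ≈ 0.691

Standardized effect: d = |μ_{schedule 1} − μ_{schedule 2}| / σ = |434.4 − 421.8| / 26.6 = 0.4737
Noncentrality parameter: δ = d·√(n/2) = 0.4737 × √(41/2) = 2.1447
One-sided α = 0.05 → critical value z_{0.05} = 1.645.
Power = P(Z > 1.645 − δ) = Φ(0.500) = 0.6914.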